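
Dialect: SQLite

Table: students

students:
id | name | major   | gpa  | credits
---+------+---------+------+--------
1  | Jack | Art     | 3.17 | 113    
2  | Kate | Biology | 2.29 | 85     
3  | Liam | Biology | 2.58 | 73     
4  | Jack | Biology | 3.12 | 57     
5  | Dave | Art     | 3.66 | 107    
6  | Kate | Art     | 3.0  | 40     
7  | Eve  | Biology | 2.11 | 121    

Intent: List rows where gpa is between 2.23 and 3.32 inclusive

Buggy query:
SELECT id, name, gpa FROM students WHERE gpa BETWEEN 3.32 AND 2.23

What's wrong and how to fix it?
Bug: BETWEEN expects the lower bound first; with 3.32 AND 2.23 the range is empty

Fix: Write BETWEEN 2.23 AND 3.32

Corrected query:
SELECT id, name, gpa FROM students WHERE gpa BETWEEN 2.23 AND 3.32

Result:
id | name | gpa 
---+------+-----
1  | Jack | 3.17
2  | Kate | 2.29
3  | Liam | 2.58
4  | Jack | 3.12
6  | Kate | 3   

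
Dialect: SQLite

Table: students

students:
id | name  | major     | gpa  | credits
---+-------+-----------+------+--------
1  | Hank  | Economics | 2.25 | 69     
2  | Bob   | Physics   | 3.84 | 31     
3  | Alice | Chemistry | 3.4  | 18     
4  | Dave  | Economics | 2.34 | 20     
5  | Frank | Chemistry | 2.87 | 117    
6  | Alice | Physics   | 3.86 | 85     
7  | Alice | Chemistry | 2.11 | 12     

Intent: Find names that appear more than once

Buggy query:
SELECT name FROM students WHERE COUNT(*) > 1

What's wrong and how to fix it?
Bug: COUNT(*) is an aggregate and cannot be used in WHERE

Fix: Group first, then use HAVING for the count condition

Corrected query:
SELECT name FROM students GROUP BY name HAVING COUNT(*) > 1

Result:
name 
-----
Alice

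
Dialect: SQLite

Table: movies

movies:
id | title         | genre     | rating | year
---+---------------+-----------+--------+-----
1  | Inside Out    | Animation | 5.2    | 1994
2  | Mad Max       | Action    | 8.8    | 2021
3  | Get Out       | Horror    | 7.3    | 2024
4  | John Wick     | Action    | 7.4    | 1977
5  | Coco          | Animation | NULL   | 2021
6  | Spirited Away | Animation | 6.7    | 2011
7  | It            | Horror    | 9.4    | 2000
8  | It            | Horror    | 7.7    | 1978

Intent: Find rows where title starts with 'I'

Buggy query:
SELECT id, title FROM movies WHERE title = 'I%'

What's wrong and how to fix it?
Bug: Wildcards only work with LIKE; '=' treats '%' as a literal character

Fix: Use LIKE for wildcard pattern matching

Corrected query:
SELECT id, title FROM movies WHERE title LIKE 'I%'

Result:
id | title     
---+-----------
1  | Inside Out
7  | It        
8  | It        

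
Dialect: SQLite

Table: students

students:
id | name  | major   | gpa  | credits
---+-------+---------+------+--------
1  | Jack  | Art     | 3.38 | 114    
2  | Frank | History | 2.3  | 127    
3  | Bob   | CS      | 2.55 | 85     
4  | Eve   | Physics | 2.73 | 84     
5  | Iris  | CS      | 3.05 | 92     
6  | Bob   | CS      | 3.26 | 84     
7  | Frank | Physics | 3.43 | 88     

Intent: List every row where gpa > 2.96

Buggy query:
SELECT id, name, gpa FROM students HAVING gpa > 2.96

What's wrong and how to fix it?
Bug: HAVING filters the output of aggregation, but this query has no GROUP BY and no aggregate functions, so SQLite rejects it (HAVING clause on a non-aggregate query); the condition here is per row

Fix: Replace HAVING with WHERE since the condition applies to individual rows

Corrected query:
SELECT id, name, gpa FROM students WHERE gpa > 2.96

Result:
id | name  | gpa 
---+-------+-----
1  | Jack  | 3.38
5  | Iris  | 3.05
6  | Bob   | 3.26
7  | Frank | 3.43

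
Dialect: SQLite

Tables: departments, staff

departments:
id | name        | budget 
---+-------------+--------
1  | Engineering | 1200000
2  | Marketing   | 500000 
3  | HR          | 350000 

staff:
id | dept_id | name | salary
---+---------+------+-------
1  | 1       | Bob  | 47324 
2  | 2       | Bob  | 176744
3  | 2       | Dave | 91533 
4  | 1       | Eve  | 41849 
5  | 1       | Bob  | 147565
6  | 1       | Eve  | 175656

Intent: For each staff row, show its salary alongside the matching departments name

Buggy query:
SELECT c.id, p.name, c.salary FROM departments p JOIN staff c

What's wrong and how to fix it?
Bug: Missing join condition: each staff row is matched to all departments rows instead of just its own

Fix: Specify the join condition linking the foreign key to the parent id

Corrected query:
SELECT c.id, p.name, c.salary FROM departments p JOIN staff c ON c.dept_id = p.id

Result:
id | name        | salary
---+-------------+-------
1  | Engineering | 47324 
2  | Marketing   | 176744
3  | Marketing   | 91533 
4  | Engineering | 41849 
5  | Engineering | 147565
6  | Engineering | 175656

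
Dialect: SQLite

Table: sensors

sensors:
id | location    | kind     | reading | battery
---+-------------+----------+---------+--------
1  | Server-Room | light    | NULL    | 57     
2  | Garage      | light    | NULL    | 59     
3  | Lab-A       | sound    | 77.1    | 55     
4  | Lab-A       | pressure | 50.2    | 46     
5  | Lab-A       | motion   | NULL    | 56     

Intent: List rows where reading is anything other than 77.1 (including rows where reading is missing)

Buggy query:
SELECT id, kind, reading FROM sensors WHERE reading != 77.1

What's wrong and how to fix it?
Bug: 'reading != 77.1' is unknown when reading is NULL, so NULL rows are silently excluded

Fix: Add an explicit OR reading IS NULL to include the missing-value rows

Corrected query:
SELECT id, kind, reading FROM sensors WHERE reading != 77.1 OR reading IS NULL

Result:
id | kind     | reading
---+----------+--------
1  | light    | NULL   
2  | light    | NULL   
4  | pressure | 50.2   
5  | motion   | NULL   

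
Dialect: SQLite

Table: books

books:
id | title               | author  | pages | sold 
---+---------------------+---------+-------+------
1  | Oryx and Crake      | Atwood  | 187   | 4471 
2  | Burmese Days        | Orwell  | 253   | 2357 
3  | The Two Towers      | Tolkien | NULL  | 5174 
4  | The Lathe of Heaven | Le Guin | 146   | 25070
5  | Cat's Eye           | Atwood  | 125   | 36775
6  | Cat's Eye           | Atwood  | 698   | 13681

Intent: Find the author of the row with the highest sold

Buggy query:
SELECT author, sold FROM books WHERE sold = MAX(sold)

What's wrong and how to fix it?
Bug: WHERE is evaluated per row; an aggregate over the whole table isn't defined there

Fix: Wrap MAX in a scalar subquery so WHERE compares against a single value

Corrected query:
SELECT author, sold FROM books WHERE sold = (SELECT MAX(sold) FROM books)

Result:
author | sold 
-------+------
Atwood | 36775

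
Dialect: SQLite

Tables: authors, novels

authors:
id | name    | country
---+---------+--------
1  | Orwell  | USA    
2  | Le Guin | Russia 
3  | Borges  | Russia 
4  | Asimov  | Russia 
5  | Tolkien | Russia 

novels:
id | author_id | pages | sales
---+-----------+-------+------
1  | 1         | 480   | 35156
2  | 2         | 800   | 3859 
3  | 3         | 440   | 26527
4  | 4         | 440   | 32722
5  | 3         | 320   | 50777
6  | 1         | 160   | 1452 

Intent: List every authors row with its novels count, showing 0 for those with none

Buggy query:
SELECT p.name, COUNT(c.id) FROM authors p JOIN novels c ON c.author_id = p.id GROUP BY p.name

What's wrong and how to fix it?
Bug: INNER JOIN drops authors rows that have no matching novels rows

Fix: Use LEFT JOIN so parents without children still appear (COUNT(c.id) gives 0)

Corrected query:
SELECT p.name, COUNT(c.id) FROM authors p LEFT JOIN novels c ON c.author_id = p.id GROUP BY p.name

Result:
name    | COUNT(c.id)
--------+------------
Asimov  | 1          
Borges  | 2          
Le Guin | 1          
Orwell  | 2          
Tolkien | 0          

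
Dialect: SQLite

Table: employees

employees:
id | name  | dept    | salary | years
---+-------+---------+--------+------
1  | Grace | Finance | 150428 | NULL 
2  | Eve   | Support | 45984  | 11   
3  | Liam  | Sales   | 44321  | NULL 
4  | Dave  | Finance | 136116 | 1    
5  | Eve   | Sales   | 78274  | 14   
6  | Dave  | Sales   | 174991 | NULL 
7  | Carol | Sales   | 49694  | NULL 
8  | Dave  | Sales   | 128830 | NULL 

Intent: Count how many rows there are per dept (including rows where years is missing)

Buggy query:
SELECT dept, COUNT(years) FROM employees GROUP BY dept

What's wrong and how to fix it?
Bug: COUNT(column) counts non-NULL values only; rows with NULL years aren't counted

Fix: Use COUNT(*) to count all rows regardless of NULL

Corrected query:
SELECT dept, COUNT(*) FROM employees GROUP BY dept

Result:
dept    | COUNT(*)
--------+---------
Finance | 2       
Sales   | 5       
Support | 1       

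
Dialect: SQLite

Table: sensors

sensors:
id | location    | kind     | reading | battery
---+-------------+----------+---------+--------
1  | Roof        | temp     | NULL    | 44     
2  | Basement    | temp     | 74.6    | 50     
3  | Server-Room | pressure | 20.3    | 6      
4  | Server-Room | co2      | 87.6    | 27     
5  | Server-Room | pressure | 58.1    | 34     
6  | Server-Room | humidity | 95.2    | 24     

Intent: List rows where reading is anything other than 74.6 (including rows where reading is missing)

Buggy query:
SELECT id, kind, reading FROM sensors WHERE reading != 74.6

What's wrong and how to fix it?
Bug: Inequality against NULL is unknown, not true; rows with NULL are dropped

Fix: Add an explicit OR reading IS NULL to include the missing-value rows

Corrected query:
SELECT id, kind, reading FROM sensors WHERE reading != 74.6 OR reading IS NULL

Result:
id | kind     | reading
---+----------+--------
1  | temp     | NULL   
3  | pressure | 20.3   
4  | co2      | 87.6   
5  | pressure | 58.1   
6  | humidity | 95.2   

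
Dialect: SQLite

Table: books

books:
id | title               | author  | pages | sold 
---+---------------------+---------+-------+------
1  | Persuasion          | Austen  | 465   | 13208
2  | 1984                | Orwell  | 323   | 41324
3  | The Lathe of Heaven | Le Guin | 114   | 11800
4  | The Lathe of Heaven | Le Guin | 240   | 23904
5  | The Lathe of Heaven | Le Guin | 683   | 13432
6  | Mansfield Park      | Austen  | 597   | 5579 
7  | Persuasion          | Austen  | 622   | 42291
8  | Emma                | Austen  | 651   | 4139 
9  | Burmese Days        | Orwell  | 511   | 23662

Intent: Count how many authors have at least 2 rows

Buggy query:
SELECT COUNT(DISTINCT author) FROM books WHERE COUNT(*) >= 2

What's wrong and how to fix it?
Bug: COUNT(*) cannot appear in WHERE; the per-group count doesn't exist yet

Fix: Group first with HAVING COUNT(*) >= 2, then COUNT the resulting groups

Corrected query:
SELECT COUNT(*) FROM (SELECT author FROM books GROUP BY author HAVING COUNT(*) >= 2)

Result:
COUNT(*)
--------
3       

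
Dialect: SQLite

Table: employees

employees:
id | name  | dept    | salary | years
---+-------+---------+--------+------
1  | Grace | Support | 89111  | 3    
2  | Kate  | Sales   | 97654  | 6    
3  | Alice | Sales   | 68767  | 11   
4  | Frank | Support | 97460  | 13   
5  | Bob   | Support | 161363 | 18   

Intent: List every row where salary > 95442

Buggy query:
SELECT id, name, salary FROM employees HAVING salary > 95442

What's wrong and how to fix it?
Bug: This is a non-aggregate query (no GROUP BY, no aggregates), so in SQLite the HAVING clause is invalid here; a row-level condition belongs in WHERE

Fix: Use WHERE for row-level filtering

Corrected query:
SELECT id, name, salary FROM employees WHERE salary > 95442

Result:
id | name  | salary
---+-------+-------
2  | Kate  | 97654 
4  | Frank | 97460 
5  | Bob   | 161363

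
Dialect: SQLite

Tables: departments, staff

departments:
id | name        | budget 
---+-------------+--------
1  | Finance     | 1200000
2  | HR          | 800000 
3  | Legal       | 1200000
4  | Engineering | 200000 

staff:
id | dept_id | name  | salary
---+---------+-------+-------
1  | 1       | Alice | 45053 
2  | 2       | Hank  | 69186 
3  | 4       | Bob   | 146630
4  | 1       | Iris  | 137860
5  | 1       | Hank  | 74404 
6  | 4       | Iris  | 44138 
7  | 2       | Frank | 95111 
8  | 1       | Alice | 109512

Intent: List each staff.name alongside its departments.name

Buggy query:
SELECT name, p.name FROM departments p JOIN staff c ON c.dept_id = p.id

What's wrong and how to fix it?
Bug: 'name' exists in both joined tables, so the database can't tell which one is meant

Fix: Qualify the column with its table alias (c.name)

Corrected query:
SELECT c.name, p.name FROM departments p JOIN staff c ON c.dept_id = p.id

Result:
name  | name       
------+------------
Alice | Finance    
Hank  | HR         
Bob   | Engineering
Iris  | Finance    
Hank  | Finance    
Iris  | Engineering
Frank | HR         
Alice | Finance    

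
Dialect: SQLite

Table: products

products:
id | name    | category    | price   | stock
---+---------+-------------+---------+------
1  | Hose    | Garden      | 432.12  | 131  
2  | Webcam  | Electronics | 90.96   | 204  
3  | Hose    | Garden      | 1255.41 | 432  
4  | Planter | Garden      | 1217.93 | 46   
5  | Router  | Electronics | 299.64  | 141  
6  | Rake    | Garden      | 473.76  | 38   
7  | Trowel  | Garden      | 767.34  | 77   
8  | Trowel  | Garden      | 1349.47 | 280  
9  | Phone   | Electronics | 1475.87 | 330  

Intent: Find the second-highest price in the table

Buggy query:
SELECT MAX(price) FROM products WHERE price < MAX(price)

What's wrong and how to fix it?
Bug: MAX(price) on the right of the comparison is an aggregate-in-WHERE error

Fix: Compute the overall MAX in a subquery, then take MAX of rows below it

Corrected query:
SELECT MAX(price) FROM products WHERE price < (SELECT MAX(price) FROM products)

Result:
MAX(price)
----------
1349.47   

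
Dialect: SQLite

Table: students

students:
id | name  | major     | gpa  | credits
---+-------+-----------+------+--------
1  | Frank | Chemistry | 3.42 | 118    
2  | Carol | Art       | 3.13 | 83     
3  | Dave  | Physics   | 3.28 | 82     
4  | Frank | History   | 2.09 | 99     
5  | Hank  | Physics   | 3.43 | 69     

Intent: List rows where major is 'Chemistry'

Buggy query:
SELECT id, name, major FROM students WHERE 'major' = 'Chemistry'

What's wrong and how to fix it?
Bug: 'major' in single quotes is a string literal, not the column; the comparison is literal-vs-literal and never true

Fix: Reference the column as major without single quotes

Corrected query:
SELECT id, name, major FROM students WHERE major = 'Chemistry'

Result:
id | name  | major    
---+-------+----------
1  | Frank | Chemistry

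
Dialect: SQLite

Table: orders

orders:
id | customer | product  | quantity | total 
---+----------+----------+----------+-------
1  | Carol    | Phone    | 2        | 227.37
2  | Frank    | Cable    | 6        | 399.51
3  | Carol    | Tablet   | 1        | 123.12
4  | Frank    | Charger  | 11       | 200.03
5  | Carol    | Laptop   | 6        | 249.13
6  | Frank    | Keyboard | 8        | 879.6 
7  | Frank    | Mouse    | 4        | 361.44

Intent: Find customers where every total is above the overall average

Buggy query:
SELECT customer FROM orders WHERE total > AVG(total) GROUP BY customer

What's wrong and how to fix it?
Bug: WHERE evaluates per row before aggregation, so AVG() is unavailable

Fix: Use a subquery for AVG and a HAVING MIN(...) filter so the condition holds for every row in the group

Corrected query:
SELECT customer FROM orders GROUP BY customer HAVING MIN(total) > (SELECT AVG(total) FROM orders)

Result:
(no rows)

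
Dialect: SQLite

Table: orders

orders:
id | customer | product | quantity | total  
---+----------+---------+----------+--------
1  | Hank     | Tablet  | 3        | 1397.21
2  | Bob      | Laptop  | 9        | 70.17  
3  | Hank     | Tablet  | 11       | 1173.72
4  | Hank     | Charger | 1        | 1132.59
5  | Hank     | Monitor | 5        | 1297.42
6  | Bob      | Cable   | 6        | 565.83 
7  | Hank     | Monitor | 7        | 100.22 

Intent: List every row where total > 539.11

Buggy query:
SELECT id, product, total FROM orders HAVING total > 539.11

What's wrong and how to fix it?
Bug: This is a non-aggregate query (no GROUP BY, no aggregates), so in SQLite the HAVING clause is invalid here; a row-level condition belongs in WHERE

Fix: Replace HAVING with WHERE since the condition applies to individual rows

Corrected query:
SELECT id, product, total FROM orders WHERE total > 539.11

Result:
id | product | total  
---+---------+--------
1  | Tablet  | 1397.21
3  | Tablet  | 1173.72
4  | Charger | 1132.59
5  | Monitor | 1297.42
6  | Cable   | 565.83 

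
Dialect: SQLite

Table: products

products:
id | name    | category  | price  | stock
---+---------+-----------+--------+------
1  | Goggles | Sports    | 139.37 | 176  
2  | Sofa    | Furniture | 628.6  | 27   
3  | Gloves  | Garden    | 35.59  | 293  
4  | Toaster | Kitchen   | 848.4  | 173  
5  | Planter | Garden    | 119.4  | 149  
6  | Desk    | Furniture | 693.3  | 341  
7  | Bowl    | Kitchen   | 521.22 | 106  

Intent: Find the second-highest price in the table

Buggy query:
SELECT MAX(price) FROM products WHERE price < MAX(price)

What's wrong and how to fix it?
Bug: The inner MAX is an aggregate inside WHERE, which is not allowed

Fix: Put the inner MAX in a scalar subquery

Corrected query:
SELECT MAX(price) FROM products WHERE price < (SELECT MAX(price) FROM products)

Result:
MAX(price)
----------
693.3     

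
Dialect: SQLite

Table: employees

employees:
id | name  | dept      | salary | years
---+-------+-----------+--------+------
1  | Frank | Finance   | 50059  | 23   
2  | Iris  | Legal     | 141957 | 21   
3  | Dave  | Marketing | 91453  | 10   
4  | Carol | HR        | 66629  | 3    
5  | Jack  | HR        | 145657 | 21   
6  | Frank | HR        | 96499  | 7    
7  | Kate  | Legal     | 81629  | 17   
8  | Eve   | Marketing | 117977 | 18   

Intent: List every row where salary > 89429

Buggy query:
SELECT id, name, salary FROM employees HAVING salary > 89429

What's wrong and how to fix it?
Bug: This is a non-aggregate query (no GROUP BY, no aggregates), so in SQLite the HAVING clause is invalid here; a row-level condition belongs in WHERE

Fix: Replace HAVING with WHERE since the condition applies to individual rows

Corrected query:
SELECT id, name, salary FROM employees WHERE salary > 89429

Result:
id | name  | salary
---+-------+-------
2  | Iris  | 141957
3  | Dave  | 91453 
5  | Jack  | 145657
6  | Frank | 96499 
8  | Eve   | 117977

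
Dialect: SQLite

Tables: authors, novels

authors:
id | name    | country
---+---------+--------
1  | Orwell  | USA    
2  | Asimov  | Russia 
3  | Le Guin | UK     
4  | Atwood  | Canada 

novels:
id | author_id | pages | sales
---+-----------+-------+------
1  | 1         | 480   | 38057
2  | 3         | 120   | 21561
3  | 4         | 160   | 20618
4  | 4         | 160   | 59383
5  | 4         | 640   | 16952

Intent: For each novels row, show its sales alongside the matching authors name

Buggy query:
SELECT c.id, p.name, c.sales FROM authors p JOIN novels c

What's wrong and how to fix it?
Bug: JOIN with no ON clause produces a cartesian product; every novels row pairs with every authors row

Fix: Specify the join condition linking the foreign key to the parent id

Corrected query:
SELECT c.id, p.name, c.sales FROM authors p JOIN novels c ON c.author_id = p.id

Result:
id | name    | sales
---+---------+------
1  | Orwell  | 38057
2  | Le Guin | 21561
3  | Atwood  | 20618
4  | Atwood  | 59383
5  | Atwood  | 16952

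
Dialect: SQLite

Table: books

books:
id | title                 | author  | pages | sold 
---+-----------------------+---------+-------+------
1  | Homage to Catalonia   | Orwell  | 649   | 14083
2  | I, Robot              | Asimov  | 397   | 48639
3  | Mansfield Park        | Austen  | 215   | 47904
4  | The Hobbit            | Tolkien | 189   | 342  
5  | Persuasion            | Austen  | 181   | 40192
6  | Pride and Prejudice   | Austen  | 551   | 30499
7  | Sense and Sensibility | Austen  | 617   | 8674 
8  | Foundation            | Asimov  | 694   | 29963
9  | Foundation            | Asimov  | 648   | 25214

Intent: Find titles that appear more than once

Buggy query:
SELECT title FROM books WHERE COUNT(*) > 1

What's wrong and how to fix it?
Bug: COUNT(*) is an aggregate and cannot be used in WHERE

Fix: GROUP BY title, then filter groups with HAVING COUNT(*) > 1

Corrected query:
SELECT title FROM books GROUP BY title HAVING COUNT(*) > 1

Result:
title     
----------
Foundation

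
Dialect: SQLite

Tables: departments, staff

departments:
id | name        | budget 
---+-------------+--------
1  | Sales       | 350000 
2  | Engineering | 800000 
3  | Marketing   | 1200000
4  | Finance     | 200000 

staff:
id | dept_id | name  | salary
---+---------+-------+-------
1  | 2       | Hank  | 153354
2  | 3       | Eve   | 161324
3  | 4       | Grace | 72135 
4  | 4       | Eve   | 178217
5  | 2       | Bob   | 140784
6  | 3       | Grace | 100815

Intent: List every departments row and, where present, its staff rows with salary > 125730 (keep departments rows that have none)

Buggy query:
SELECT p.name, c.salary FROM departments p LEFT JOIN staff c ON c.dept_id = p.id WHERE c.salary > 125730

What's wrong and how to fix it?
Bug: A WHERE condition on the right-hand table after LEFT JOIN drops unmatched parents

Fix: Move the right-table condition into the ON clause so unmatched parents are kept

Corrected query:
SELECT p.name, c.salary FROM departments p LEFT JOIN staff c ON c.dept_id = p.id AND c.salary > 125730

Result:
name        | salary
------------+-------
Sales       | NULL  
Engineering | 140784
Engineering | 153354
Marketing   | 161324
Finance     | 178217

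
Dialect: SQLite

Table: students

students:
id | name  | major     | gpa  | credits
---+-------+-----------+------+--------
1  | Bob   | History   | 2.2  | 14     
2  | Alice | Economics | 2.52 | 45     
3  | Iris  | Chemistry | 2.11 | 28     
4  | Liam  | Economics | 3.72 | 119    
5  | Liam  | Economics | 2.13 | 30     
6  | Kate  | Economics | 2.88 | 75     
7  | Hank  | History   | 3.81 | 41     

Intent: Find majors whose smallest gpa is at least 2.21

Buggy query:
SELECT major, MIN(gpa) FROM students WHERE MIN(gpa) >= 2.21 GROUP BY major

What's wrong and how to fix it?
Bug: Aggregates like MIN are computed per group after WHERE runs

Fix: Replace WHERE with HAVING after the GROUP BY

Corrected query:
SELECT major, MIN(gpa) FROM students GROUP BY major HAVING MIN(gpa) >= 2.21

Result:
(no rows)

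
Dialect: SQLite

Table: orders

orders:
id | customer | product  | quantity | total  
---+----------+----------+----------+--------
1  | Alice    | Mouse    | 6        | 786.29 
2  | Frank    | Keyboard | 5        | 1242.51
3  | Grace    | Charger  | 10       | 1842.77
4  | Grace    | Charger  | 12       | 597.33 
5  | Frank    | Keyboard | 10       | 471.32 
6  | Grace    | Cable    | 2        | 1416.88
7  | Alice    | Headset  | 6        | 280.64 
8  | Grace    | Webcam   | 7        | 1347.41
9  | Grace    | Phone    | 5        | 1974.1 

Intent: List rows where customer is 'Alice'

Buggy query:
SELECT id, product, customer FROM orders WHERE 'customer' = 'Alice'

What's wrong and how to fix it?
Bug: Single quotes denote string literals in SQL; the column name is being compared as a constant string

Fix: Remove the quotes around the column name (or use double quotes for an identifier)

Corrected query:
SELECT id, product, customer FROM orders WHERE customer = 'Alice'

Result:
id | product | customer
---+---------+---------
1  | Mouse   | Alice   
7  | Headset | Alice   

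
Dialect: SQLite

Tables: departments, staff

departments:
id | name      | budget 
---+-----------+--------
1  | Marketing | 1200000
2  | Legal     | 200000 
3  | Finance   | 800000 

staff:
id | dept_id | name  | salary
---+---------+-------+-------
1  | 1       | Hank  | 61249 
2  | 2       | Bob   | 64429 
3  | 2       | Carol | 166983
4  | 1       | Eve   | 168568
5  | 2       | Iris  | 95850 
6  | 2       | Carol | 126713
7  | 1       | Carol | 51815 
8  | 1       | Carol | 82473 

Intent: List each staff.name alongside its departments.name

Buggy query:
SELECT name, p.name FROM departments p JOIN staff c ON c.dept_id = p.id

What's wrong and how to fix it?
Bug: 'name' exists in both joined tables, so the database can't tell which one is meant

Fix: Qualify the column with its table alias (c.name)

Corrected query:
SELECT c.name, p.name FROM departments p JOIN staff c ON c.dept_id = p.id

Result:
name  | name     
------+----------
Hank  | Marketing
Bob   | Legal    
Carol | Legal    
Eve   | Marketing
Iris  | Legal    
Carol | Legal    
Carol | Marketing
Carol | Marketing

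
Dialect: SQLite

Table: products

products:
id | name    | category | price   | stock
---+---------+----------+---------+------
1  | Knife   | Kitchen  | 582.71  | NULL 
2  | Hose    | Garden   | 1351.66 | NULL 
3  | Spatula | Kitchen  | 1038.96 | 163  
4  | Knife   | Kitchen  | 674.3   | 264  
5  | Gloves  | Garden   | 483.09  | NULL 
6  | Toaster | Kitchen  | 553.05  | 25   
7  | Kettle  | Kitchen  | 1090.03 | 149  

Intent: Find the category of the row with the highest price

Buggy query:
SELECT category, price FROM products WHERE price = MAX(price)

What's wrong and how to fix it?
Bug: WHERE is evaluated per row; an aggregate over the whole table isn't defined there

Fix: Wrap MAX in a scalar subquery so WHERE compares against a single value

Corrected query:
SELECT category, price FROM products WHERE price = (SELECT MAX(price) FROM products)

Result:
category | price  
---------+--------
Garden   | 1351.66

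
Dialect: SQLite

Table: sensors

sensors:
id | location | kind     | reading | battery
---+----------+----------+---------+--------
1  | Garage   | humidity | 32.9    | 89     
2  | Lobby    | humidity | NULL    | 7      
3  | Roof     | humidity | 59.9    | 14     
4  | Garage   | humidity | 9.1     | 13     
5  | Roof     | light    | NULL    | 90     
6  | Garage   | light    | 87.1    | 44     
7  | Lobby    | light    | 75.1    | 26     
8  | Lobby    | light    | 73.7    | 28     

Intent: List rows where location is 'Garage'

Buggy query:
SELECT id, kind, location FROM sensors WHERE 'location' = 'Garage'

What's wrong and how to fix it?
Bug: 'location' in single quotes is a string literal, not the column; the comparison is literal-vs-literal and never true

Fix: Reference the column as location without single quotes

Corrected query:
SELECT id, kind, location FROM sensors WHERE location = 'Garage'

Result:
id | kind     | location
---+----------+---------
1  | humidity | Garage  
4  | humidity | Garage  
6  | light    | Garage  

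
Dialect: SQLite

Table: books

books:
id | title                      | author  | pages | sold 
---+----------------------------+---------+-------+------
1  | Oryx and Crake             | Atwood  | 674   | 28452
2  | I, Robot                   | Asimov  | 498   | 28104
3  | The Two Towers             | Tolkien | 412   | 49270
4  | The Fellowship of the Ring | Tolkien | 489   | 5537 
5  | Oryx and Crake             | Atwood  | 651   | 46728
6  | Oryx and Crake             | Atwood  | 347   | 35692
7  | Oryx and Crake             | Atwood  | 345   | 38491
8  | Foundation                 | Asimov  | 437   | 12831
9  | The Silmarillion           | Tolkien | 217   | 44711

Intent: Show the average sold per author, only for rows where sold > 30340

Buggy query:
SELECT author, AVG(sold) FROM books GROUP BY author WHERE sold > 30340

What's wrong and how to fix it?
Bug: WHERE cannot follow GROUP BY

Fix: Move the WHERE clause before GROUP BY

Corrected query:
SELECT author, AVG(sold) FROM books WHERE sold > 30340 GROUP BY author

Result:
author  | AVG(sold)   
--------+-------------
Atwood  | 40303.666667
Tolkien | 46990.5     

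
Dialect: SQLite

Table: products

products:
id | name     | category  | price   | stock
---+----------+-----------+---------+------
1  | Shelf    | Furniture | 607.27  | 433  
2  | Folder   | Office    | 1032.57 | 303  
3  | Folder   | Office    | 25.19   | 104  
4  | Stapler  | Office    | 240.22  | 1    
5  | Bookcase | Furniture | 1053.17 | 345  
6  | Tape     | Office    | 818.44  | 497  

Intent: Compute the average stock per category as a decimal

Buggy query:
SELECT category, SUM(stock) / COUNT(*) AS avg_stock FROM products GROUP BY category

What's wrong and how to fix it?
Bug: SUM(stock) and COUNT(*) are both integers; the division truncates the fractional part

Fix: Multiply by 1.0 (or CAST to REAL) to force floating-point division

Corrected query:
SELECT category, SUM(stock) * 1.0 / COUNT(*) AS avg_stock FROM products GROUP BY category

Result:
category  | avg_stock
----------+----------
Furniture | 389      
Office    | 226.25   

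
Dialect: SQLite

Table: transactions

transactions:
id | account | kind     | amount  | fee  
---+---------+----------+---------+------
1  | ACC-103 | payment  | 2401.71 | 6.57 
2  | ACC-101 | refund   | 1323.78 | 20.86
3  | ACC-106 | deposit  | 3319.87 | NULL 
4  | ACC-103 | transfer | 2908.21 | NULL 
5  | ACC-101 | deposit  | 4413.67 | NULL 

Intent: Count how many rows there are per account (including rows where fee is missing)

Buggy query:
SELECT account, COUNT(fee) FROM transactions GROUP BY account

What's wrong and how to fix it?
Bug: COUNT(column) counts non-NULL values only; rows with NULL fee aren't counted

Fix: Use COUNT(*) to count all rows regardless of NULL

Corrected query:
SELECT account, COUNT(*) FROM transactions GROUP BY account

Result:
account | COUNT(*)
--------+---------
ACC-101 | 2       
ACC-103 | 2       
ACC-106 | 1       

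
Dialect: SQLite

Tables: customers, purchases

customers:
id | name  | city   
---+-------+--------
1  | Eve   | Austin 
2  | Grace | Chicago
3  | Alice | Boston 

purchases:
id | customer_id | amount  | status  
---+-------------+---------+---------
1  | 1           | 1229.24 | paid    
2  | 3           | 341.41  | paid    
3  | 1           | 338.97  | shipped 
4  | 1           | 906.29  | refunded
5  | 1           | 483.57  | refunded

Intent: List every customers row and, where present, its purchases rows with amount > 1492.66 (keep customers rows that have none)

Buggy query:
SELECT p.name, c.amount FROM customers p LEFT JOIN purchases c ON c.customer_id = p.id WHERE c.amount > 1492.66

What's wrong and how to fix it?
Bug: A WHERE condition on the right-hand table after LEFT JOIN drops unmatched parents

Fix: Put 'c.amount > 1492.66' in the JOIN's ON clause instead of WHERE

Corrected query:
SELECT p.name, c.amount FROM customers p LEFT JOIN purchases c ON c.customer_id = p.id AND c.amount > 1492.66

Result:
name  | amount
------+-------
Eve   | NULL  
Grace | NULL  
Alice | NULL  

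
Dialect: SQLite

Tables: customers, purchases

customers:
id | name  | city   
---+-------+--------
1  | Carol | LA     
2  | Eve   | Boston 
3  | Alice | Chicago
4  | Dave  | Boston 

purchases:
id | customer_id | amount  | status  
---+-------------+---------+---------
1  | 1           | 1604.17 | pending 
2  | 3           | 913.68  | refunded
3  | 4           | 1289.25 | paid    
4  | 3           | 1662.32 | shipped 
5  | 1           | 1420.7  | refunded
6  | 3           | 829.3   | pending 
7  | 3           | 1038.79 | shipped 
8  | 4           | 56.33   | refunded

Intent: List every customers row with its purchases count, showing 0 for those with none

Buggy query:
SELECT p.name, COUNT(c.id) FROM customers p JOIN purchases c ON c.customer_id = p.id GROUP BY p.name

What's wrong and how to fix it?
Bug: INNER JOIN drops customers rows that have no matching purchases rows

Fix: Switch to LEFT JOIN to retain unmatched parent rows

Corrected query:
SELECT p.name, COUNT(c.id) FROM customers p LEFT JOIN purchases c ON c.customer_id = p.id GROUP BY p.name

Result:
name  | COUNT(c.id)
------+------------
Alice | 4          
Carol | 2          
Dave  | 2          
Eve   | 0          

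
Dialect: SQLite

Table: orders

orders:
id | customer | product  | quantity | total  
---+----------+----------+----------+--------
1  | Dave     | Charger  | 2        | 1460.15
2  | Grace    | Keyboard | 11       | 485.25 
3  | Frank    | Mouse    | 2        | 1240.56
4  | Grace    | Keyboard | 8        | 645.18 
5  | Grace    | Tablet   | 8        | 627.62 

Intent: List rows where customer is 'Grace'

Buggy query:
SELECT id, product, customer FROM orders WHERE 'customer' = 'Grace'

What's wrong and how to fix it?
Bug: Single quotes denote string literals in SQL; the column name is being compared as a constant string

Fix: Reference the column as customer without single quotes

Corrected query:
SELECT id, product, customer FROM orders WHERE customer = 'Grace'

Result:
id | product  | customer
---+----------+---------
2  | Keyboard | Grace   
4  | Keyboard | Grace   
5  | Tablet   | Grace   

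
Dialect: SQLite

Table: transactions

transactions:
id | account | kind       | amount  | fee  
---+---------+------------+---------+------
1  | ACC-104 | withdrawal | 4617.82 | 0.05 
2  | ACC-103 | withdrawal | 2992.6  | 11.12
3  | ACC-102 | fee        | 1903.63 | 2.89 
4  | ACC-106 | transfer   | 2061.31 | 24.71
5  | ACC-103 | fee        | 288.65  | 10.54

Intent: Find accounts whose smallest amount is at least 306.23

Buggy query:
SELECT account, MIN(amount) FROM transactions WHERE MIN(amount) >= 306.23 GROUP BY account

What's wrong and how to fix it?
Bug: Aggregates like MIN are computed per group after WHERE runs

Fix: Use HAVING for the per-group MIN condition

Corrected query:
SELECT account, MIN(amount) FROM transactions GROUP BY account HAVING MIN(amount) >= 306.23

Result:
account | MIN(amount)
--------+------------
ACC-102 | 1903.63    
ACC-104 | 4617.82    
ACC-106 | 2061.31    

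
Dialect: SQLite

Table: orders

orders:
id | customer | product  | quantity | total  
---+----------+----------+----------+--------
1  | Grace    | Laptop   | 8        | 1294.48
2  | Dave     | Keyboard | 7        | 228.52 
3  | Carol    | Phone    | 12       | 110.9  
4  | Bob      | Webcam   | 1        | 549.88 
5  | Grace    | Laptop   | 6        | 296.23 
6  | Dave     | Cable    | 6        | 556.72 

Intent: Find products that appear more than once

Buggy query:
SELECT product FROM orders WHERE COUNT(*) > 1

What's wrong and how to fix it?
Bug: COUNT(*) is an aggregate and cannot be used in WHERE

Fix: GROUP BY product, then filter groups with HAVING COUNT(*) > 1

Corrected query:
SELECT product FROM orders GROUP BY product HAVING COUNT(*) > 1

Result:
product
-------
Laptop 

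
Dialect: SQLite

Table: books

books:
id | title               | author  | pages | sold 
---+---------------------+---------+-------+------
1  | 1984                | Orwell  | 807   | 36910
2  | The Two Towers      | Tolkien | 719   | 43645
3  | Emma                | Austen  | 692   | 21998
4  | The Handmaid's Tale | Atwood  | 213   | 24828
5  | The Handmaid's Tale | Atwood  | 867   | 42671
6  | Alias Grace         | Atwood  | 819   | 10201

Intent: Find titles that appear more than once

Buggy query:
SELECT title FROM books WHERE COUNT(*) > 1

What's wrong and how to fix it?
Bug: WHERE can't reference COUNT(*); aggregates are computed after WHERE

Fix: GROUP BY title, then filter groups with HAVING COUNT(*) > 1

Corrected query:
SELECT title FROM books GROUP BY title HAVING COUNT(*) > 1

Result:
title              
-------------------
The Handmaid's Tale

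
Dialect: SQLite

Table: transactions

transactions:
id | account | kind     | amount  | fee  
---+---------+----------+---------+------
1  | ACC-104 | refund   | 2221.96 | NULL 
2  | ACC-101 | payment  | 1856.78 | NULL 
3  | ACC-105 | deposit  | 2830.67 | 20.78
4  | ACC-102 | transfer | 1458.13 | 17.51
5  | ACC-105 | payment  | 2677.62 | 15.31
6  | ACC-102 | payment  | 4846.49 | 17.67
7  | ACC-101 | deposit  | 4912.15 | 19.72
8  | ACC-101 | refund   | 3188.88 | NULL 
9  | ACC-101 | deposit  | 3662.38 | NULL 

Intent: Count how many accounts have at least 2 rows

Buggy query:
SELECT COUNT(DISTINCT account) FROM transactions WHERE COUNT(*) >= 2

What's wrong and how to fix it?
Bug: WHERE filters individual rows, not groups, so a group-level COUNT is invalid there

Fix: Group first with HAVING COUNT(*) >= 2, then COUNT the resulting groups

Corrected query:
SELECT COUNT(*) FROM (SELECT account FROM transactions GROUP BY account HAVING COUNT(*) >= 2)

Result:
COUNT(*)
--------
3       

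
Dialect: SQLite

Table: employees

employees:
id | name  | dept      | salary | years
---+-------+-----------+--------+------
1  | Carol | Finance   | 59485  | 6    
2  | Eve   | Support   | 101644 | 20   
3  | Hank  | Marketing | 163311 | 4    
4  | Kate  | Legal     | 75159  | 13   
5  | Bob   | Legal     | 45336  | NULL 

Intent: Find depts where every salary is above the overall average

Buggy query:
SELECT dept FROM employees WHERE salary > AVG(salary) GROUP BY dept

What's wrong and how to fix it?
Bug: AVG() is an aggregate; it can't sit directly in WHERE

Fix: Compute the overall average in a scalar subquery and compare each group's MIN against it in HAVING

Corrected query:
SELECT dept FROM employees GROUP BY dept HAVING MIN(salary) > (SELECT AVG(salary) FROM employees)

Result:
dept     
---------
Marketing
Support  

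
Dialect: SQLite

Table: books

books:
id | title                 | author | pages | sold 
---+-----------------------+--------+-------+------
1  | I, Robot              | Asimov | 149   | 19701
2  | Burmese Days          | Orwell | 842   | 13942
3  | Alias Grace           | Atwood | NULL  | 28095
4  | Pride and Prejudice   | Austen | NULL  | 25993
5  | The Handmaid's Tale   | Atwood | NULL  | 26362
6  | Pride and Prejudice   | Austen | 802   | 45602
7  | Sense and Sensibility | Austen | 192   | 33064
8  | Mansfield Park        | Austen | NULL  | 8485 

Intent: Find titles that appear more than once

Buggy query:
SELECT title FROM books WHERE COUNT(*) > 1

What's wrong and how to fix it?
Bug: WHERE can't reference COUNT(*); aggregates are computed after WHERE

Fix: Group first, then use HAVING for the count condition

Corrected query:
SELECT title FROM books GROUP BY title HAVING COUNT(*) > 1

Result:
title              
-------------------
Pride and Prejudice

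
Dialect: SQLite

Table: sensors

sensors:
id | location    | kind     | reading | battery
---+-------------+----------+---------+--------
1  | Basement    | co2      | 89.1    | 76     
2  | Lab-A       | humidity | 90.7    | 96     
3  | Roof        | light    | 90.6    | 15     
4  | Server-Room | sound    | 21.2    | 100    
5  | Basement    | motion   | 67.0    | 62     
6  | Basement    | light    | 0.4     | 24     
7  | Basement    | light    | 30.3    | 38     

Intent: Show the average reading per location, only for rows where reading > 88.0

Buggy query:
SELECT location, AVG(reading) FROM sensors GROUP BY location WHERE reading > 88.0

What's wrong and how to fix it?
Bug: WHERE cannot follow GROUP BY

Fix: Move the WHERE clause before GROUP BY

Corrected query:
SELECT location, AVG(reading) FROM sensors WHERE reading > 88.0 GROUP BY location

Result:
location | AVG(reading)
---------+-------------
Basement | 89.1        
Lab-A    | 90.7        
Roof     | 90.6        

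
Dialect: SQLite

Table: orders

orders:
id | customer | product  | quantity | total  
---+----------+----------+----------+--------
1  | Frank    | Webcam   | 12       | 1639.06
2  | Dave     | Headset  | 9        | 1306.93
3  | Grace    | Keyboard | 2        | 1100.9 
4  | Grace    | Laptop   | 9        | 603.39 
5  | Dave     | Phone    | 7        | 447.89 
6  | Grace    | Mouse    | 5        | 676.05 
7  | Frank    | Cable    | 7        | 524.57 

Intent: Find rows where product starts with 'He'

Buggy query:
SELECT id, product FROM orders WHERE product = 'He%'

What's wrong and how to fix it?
Bug: Wildcards only work with LIKE; '=' treats '%' as a literal character

Fix: Replace '=' with LIKE so 'He%' is treated as a pattern

Corrected query:
SELECT id, product FROM orders WHERE product LIKE 'He%'

Result:
id | product
---+--------
2  | Headset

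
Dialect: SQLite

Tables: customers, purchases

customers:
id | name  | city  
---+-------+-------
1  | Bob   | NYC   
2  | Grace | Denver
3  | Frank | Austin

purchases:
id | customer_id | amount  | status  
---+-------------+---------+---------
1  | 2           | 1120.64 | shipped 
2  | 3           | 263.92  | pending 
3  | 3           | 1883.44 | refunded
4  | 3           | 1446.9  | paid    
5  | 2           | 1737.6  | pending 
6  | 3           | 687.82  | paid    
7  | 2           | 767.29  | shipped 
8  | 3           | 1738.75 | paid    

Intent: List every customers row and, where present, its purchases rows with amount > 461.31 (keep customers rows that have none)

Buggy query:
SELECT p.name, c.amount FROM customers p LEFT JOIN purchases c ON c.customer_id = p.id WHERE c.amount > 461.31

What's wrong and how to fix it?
Bug: Filtering c.amount in WHERE discards the NULL rows produced by LEFT JOIN, turning it into an inner join

Fix: Move the right-table condition into the ON clause so unmatched parents are kept

Corrected query:
SELECT p.name, c.amount FROM customers p LEFT JOIN purchases c ON c.customer_id = p.id AND c.amount > 461.31

Result:
name  | amount 
------+--------
Bob   | NULL   
Grace | 767.29 
Grace | 1120.64
Grace | 1737.6 
Frank | 687.82 
Frank | 1446.9 
Frank | 1738.75
Frank | 1883.44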